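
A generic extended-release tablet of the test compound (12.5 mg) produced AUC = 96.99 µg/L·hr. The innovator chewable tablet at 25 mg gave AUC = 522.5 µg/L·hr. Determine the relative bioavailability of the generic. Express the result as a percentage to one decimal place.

F_rel = (AUC_test/D_test) / (AUC_ref/D_ref)
      = (96.99/12.5) / (522.5/25)
      = 7.7592 / 20.9 = 0.3713 = 37.13%

F_rel = 37.1%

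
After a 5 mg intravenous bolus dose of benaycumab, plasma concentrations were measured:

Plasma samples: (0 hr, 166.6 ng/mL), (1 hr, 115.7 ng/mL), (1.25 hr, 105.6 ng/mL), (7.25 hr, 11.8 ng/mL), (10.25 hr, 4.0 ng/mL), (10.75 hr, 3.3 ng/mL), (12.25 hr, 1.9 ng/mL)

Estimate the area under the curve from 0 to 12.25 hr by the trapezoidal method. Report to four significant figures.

Trapezoidal AUC_0→12.25:
  [0→1]: (166.6+115.7)/2 × 1 = 141.15
  [1→1.25]: (115.7+105.6)/2 × 0.25 = 27.6625
  [1.25→7.25]: (105.6+11.8)/2 × 6 = 352.2
  [7.25→10.25]: (11.8+4.0)/2 × 3 = 23.7
  [10.25→10.75]: (4.0+3.3)/2 × 0.5 = 1.825
  [10.75→12.25]: (3.3+1.9)/2 × 1.5 = 3.9
  Sum = 550.4375 ng/mL·hr

AUC = 550.4 ng/mL·hr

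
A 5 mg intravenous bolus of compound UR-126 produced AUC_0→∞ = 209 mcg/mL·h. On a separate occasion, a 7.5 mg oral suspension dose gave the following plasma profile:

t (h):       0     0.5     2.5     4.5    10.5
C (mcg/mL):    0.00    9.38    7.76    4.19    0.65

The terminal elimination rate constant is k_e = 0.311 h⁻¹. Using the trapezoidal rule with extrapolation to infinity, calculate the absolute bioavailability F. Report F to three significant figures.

F = 0.153

Trapezoidal AUC_0→10.5 (oral suspension):
  [0→0.5]: (0.00+9.38)/2 × 0.5 = 2.345
  [0.5→2.5]: (9.38+7.76)/2 × 2 = 17.14
  [2.5→4.5]: (7.76+4.19)/2 × 2 = 11.95
  [4.5→10.5]: (4.19+0.65)/2 × 6 = 14.52
  Sum = 45.955 mcg/mL·h
Tail: C_last/k_e = 0.65/0.311 = 2.090
AUC_0→∞ (oral suspension) = 45.955 + 2.090 = 48.045 mcg/mL·h
F = (AUC_ev/D_ev)/(AUC_iv/D_iv) = (48.045/7.5)/(209/5) = 6.406/41.8 = 0.1533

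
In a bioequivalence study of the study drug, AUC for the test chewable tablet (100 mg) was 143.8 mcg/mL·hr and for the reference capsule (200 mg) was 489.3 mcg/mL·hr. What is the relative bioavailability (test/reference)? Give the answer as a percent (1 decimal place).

F_rel = (AUC_test/D_test) / (AUC_ref/D_ref)
      = (143.8/100) / (489.3/200)
      = 1.438 / 2.4465 = 0.5878 = 58.78%

F_rel = 58.8%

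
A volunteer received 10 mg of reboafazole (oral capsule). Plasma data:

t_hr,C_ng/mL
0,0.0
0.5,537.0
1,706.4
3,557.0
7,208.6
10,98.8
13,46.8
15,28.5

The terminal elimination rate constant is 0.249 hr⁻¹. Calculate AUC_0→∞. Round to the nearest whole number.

AUC = 4109 ng/mL·hr

Trapezoidal AUC_0→15:
  [0→0.5]: (0.0+537.0)/2 × 0.5 = 134.25
  [0.5→1]: (537.0+706.4)/2 × 0.5 = 310.85
  [1→3]: (706.4+557.0)/2 × 2 = 1263.4
  [3→7]: (557.0+208.6)/2 × 4 = 1531.2
  [7→10]: (208.6+98.8)/2 × 3 = 461.1
  [10→13]: (98.8+46.8)/2 × 3 = 218.4
  [13→15]: (46.8+28.5)/2 × 2 = 75.3
  Sum = 3994.5 ng/mL·hr
Extrapolated tail: C_last / k_e = 28.5 / 0.249 = 114.458
AUC_0→∞ = 3994.5 + 114.458 = 4108.958 ng/mL·hr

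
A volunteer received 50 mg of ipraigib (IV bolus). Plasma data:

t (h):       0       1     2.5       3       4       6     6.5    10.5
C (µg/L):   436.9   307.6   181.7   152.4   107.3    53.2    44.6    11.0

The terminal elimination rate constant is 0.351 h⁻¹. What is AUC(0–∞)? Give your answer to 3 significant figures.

Trapezoidal AUC_0→10.5:
  [0→1]: (436.9+307.6)/2 × 1 = 372.25
  [1→2.5]: (307.6+181.7)/2 × 1.5 = 366.975
  [2.5→3]: (181.7+152.4)/2 × 0.5 = 83.525
  [3→4]: (152.4+107.3)/2 × 1 = 129.85
  [4→6]: (107.3+53.2)/2 × 2 = 160.5
  [6→6.5]: (53.2+44.6)/2 × 0.5 = 24.45
  [6.5→10.5]: (44.6+11.0)/2 × 4 = 111.2
  Sum = 1248.75 µg/L·h
Extrapolated tail: C_last / k_e = 11.0 / 0.351 = 31.339
AUC_0→∞ = 1248.75 + 31.339 = 1280.089 µg/L·h

AUC = 1280 µg/L·h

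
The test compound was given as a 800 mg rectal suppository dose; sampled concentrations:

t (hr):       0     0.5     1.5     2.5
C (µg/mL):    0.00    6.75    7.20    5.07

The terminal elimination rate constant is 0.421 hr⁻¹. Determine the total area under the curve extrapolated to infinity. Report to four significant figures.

AUC = 26.84 µg/mL·hr

Trapezoidal AUC_0→2.5:
  [0→0.5]: (0.00+6.75)/2 × 0.5 = 1.6875
  [0.5→1.5]: (6.75+7.20)/2 × 1 = 6.975
  [1.5→2.5]: (7.20+5.07)/2 × 1 = 6.135
  Sum = 14.7975 µg/mL·hr
Extrapolated tail: C_last / k_e = 5.07 / 0.421 = 12.043
AUC_0→∞ = 14.7975 + 12.043 = 26.8405 µg/mL·hr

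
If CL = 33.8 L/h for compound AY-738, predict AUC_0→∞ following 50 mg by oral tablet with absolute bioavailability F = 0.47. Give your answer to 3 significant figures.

AUC = 0.695 mg/L·h

AUC_0→∞ = F × Dose / CL
        = 0.47 × 50 / 33.8 = 0.695266 mg/L·h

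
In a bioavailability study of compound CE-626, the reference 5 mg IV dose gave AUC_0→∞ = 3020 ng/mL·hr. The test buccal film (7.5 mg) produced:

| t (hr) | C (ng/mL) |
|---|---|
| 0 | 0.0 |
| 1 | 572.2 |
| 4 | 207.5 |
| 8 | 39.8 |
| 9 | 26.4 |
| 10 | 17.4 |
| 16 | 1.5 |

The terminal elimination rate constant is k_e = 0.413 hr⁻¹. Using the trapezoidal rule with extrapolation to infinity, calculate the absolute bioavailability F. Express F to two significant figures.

Trapezoidal AUC_0→16 (buccal film):
  [0→1]: (0.0+572.2)/2 × 1 = 286.1
  [1→4]: (572.2+207.5)/2 × 3 = 1169.55
  [4→8]: (207.5+39.8)/2 × 4 = 494.6
  [8→9]: (39.8+26.4)/2 × 1 = 33.1
  [9→10]: (26.4+17.4)/2 × 1 = 21.9
  [10→16]: (17.4+1.5)/2 × 6 = 56.7
  Sum = 2061.95 ng/mL·hr
Tail: C_last/k_e = 1.5/0.413 = 3.632
AUC_0→∞ (buccal film) = 2061.95 + 3.632 = 2065.582 ng/mL·hr
F = (AUC_ev/D_ev)/(AUC_iv/D_iv) = (2065.582/7.5)/(3020/5) = 275.411/604 = 0.4560

F = 0.46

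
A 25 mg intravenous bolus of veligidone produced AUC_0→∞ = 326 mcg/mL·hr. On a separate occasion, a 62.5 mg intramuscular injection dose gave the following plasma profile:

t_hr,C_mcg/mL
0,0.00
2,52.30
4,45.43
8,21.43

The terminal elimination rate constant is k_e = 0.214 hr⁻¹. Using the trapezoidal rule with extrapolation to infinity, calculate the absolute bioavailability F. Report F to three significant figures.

Trapezoidal AUC_0→8 (intramuscular injection):
  [0→2]: (0.00+52.30)/2 × 2 = 52.3
  [2→4]: (52.30+45.43)/2 × 2 = 97.73
  [4→8]: (45.43+21.43)/2 × 4 = 133.72
  Sum = 283.75 mcg/mL·hr
Tail: C_last/k_e = 21.43/0.214 = 100.140
AUC_0→∞ (intramuscular injection) = 283.75 + 100.140 = 383.89 mcg/mL·hr
F = (AUC_ev/D_ev)/(AUC_iv/D_iv) = (383.89/62.5)/(326/25) = 6.14224/13.04 = 0.4710

F = 0.471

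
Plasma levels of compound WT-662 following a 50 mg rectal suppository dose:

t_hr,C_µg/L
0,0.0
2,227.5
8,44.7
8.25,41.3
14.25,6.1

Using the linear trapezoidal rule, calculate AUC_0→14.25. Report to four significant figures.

AUC = 1197 µg/L·hr

Trapezoidal AUC_0→14.25:
  [0→2]: (0.0+227.5)/2 × 2 = 227.5
  [2→8]: (227.5+44.7)/2 × 6 = 816.6
  [8→8.25]: (44.7+41.3)/2 × 0.25 = 10.75
  [8.25→14.25]: (41.3+6.1)/2 × 6 = 142.2
  Sum = 1197.05 µg/L·hr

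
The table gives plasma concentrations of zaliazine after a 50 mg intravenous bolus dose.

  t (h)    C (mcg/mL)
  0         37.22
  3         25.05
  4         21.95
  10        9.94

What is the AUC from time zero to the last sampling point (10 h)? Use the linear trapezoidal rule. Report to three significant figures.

AUC = 213 mcg/mL·h

Trapezoidal AUC_0→10:
  [0→3]: (37.22+25.05)/2 × 3 = 93.405
  [3→4]: (25.05+21.95)/2 × 1 = 23.5
  [4→10]: (21.95+9.94)/2 × 6 = 95.67
  Sum = 212.575 mcg/mL·h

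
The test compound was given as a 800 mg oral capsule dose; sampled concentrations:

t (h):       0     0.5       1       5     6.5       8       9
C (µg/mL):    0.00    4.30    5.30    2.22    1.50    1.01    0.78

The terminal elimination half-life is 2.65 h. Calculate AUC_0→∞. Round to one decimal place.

Trapezoidal AUC_0→9:
  [0→0.5]: (0.00+4.30)/2 × 0.5 = 1.075
  [0.5→1]: (4.30+5.30)/2 × 0.5 = 2.4
  [1→5]: (5.30+2.22)/2 × 4 = 15.04
  [5→6.5]: (2.22+1.50)/2 × 1.5 = 2.79
  [6.5→8]: (1.50+1.01)/2 × 1.5 = 1.8825
  [8→9]: (1.01+0.78)/2 × 1 = 0.895
  Sum = 24.0825 µg/mL·h
k_e = ln2 / t½ = 0.693147 / 2.65 = 0.2616 h^-1
Extrapolated tail: C_last / k_e = 0.78 / 0.2616 = 2.982
AUC_0→∞ = 24.0825 + 2.982 = 27.0645 µg/mL·h

AUC = 27.1 µg/mL·h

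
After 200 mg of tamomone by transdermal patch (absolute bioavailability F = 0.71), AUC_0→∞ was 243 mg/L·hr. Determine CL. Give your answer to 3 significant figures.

CL = F × Dose / AUC_0→∞
   = 0.71 × 200 / 243 = 0.584362 L/hr

CL = 0.584 L/hr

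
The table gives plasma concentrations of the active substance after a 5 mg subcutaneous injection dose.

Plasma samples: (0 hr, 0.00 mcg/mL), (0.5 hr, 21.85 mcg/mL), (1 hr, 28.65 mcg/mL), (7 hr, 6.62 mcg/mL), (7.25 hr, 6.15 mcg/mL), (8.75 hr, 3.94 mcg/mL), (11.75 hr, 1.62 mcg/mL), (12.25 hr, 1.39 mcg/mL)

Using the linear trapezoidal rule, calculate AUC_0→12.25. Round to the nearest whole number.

Trapezoidal AUC_0→12.25:
  [0→0.5]: (0.00+21.85)/2 × 0.5 = 5.4625
  [0.5→1]: (21.85+28.65)/2 × 0.5 = 12.625
  [1→7]: (28.65+6.62)/2 × 6 = 105.81
  [7→7.25]: (6.62+6.15)/2 × 0.25 = 1.59625
  [7.25→8.75]: (6.15+3.94)/2 × 1.5 = 7.5675
  [8.75→11.75]: (3.94+1.62)/2 × 3 = 8.34
  [11.75→12.25]: (1.62+1.39)/2 × 0.5 = 0.7525
  Sum = 142.15375 mcg/mL·hr

AUC = 142 mcg/mL·hr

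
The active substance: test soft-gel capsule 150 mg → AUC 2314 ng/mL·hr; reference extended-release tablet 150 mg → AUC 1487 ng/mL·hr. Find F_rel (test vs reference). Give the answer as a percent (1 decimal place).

F_rel = 155.6%

F_rel = (AUC_test/D_test) / (AUC_ref/D_ref)
      = (2314/150) / (1487/150)
      = 15.4267 / 9.91333 = 1.5562 = 155.62%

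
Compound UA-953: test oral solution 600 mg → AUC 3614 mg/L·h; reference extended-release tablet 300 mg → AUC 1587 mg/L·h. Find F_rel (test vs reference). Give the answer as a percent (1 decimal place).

F_rel = (AUC_test/D_test) / (AUC_ref/D_ref)
      = (3614/600) / (1587/300)
      = 6.02333 / 5.29 = 1.1386 = 113.86%

F_rel = 113.9%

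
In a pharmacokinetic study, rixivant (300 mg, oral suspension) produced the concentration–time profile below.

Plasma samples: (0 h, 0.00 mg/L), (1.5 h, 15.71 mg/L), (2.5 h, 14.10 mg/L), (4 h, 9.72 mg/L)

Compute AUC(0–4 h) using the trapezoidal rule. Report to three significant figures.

AUC = 44.6 mg/L·h

Trapezoidal AUC_0→4:
  [0→1.5]: (0.00+15.71)/2 × 1.5 = 11.7825
  [1.5→2.5]: (15.71+14.10)/2 × 1 = 14.905
  [2.5→4]: (14.10+9.72)/2 × 1.5 = 17.865
  Sum = 44.5525 mg/L·h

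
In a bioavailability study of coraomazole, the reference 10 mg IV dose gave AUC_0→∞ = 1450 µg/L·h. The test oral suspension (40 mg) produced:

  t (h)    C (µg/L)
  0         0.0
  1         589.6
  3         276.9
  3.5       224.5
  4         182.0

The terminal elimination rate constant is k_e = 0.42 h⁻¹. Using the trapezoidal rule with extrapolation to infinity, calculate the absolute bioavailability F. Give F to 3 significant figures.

Trapezoidal AUC_0→4 (oral suspension):
  [0→1]: (0.0+589.6)/2 × 1 = 294.8
  [1→3]: (589.6+276.9)/2 × 2 = 866.5
  [3→3.5]: (276.9+224.5)/2 × 0.5 = 125.35
  [3.5→4]: (224.5+182.0)/2 × 0.5 = 101.625
  Sum = 1388.275 µg/L·h
Tail: C_last/k_e = 182.0/0.42 = 433.333
AUC_0→∞ (oral suspension) = 1388.275 + 433.333 = 1821.608 µg/L·h
F = (AUC_ev/D_ev)/(AUC_iv/D_iv) = (1821.608/40)/(1450/10) = 45.5402/145 = 0.3141

F = 0.314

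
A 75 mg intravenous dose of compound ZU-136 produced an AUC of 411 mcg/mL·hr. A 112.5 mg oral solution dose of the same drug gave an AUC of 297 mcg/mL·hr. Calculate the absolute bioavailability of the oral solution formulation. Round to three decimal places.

F = 0.482

F = (AUC_ev / D_ev) / (AUC_iv / D_iv)
  = (297/112.5) / (411/75)
  = 2.64 / 5.48 = 0.4818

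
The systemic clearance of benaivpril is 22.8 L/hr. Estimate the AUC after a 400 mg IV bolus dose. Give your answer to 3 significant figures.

AUC_0→∞ = Dose_iv / CL
        = 400 / 22.8 = 17.5439 mg/L·hr

AUC = 17.5 mg/L·hr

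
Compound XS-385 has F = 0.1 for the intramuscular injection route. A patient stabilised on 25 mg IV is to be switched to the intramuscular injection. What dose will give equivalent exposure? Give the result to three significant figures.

For equal systemic exposure: F × D_ev = D_iv
D_ev = D_iv / F = 25 / 0.1 = 250 mg

D_intramuscular = 250 mg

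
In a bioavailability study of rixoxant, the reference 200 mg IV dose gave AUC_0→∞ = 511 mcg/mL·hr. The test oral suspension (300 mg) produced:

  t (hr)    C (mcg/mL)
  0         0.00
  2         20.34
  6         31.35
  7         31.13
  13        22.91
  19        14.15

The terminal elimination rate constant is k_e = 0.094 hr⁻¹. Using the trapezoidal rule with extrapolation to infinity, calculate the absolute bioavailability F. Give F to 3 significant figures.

F = 0.755

Trapezoidal AUC_0→19 (oral suspension):
  [0→2]: (0.00+20.34)/2 × 2 = 20.34
  [2→6]: (20.34+31.35)/2 × 4 = 103.38
  [6→7]: (31.35+31.13)/2 × 1 = 31.24
  [7→13]: (31.13+22.91)/2 × 6 = 162.12
  [13→19]: (22.91+14.15)/2 × 6 = 111.18
  Sum = 428.26 mcg/mL·hr
Tail: C_last/k_e = 14.15/0.094 = 150.532
AUC_0→∞ (oral suspension) = 428.26 + 150.532 = 578.792 mcg/mL·hr
F = (AUC_ev/D_ev)/(AUC_iv/D_iv) = (578.792/300)/(511/200) = 1.92931/2.555 = 0.7551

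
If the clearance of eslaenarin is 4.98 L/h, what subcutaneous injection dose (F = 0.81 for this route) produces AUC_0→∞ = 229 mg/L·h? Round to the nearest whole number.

Dose = CL × AUC_0→∞ / F
     = 4.98 × 229 / 0.81 = 1407.93 mg

Dose = 1408 mg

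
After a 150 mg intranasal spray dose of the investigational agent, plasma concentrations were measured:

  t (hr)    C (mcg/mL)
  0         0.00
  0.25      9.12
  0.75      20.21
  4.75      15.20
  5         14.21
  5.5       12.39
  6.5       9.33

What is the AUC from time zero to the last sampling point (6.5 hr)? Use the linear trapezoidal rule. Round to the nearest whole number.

Trapezoidal AUC_0→6.5:
  [0→0.25]: (0.00+9.12)/2 × 0.25 = 1.14
  [0.25→0.75]: (9.12+20.21)/2 × 0.5 = 7.3325
  [0.75→4.75]: (20.21+15.20)/2 × 4 = 70.82
  [4.75→5]: (15.20+14.21)/2 × 0.25 = 3.67625
  [5→5.5]: (14.21+12.39)/2 × 0.5 = 6.65
  [5.5→6.5]: (12.39+9.33)/2 × 1 = 10.86
  Sum = 100.47875 mcg/mL·hr

AUC = 100 mcg/mL·hr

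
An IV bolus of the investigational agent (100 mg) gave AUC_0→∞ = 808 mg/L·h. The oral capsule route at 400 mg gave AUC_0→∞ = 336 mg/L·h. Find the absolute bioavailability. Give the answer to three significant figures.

F = 0.104

F = (AUC_ev / D_ev) / (AUC_iv / D_iv)
  = (336/400) / (808/100)
  = 0.84 / 8.08 = 0.1040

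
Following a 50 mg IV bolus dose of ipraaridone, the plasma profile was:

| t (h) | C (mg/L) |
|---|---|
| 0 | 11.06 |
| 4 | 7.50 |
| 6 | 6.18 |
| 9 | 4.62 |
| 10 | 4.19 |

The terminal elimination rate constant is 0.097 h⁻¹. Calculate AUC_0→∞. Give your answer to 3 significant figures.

Trapezoidal AUC_0→10:
  [0→4]: (11.06+7.50)/2 × 4 = 37.12
  [4→6]: (7.50+6.18)/2 × 2 = 13.68
  [6→9]: (6.18+4.62)/2 × 3 = 16.2
  [9→10]: (4.62+4.19)/2 × 1 = 4.405
  Sum = 71.405 mg/L·h
Extrapolated tail: C_last / k_e = 4.19 / 0.097 = 43.196
AUC_0→∞ = 71.405 + 43.196 = 114.601 mg/L·h

AUC = 115 mg/L·h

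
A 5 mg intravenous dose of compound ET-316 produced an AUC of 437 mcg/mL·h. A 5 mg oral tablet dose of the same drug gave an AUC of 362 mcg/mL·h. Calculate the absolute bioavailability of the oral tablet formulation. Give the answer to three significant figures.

F = 0.828

F = (AUC_ev / D_ev) / (AUC_iv / D_iv)
  = (362/5) / (437/5)
  = 72.4 / 87.4 = 0.8284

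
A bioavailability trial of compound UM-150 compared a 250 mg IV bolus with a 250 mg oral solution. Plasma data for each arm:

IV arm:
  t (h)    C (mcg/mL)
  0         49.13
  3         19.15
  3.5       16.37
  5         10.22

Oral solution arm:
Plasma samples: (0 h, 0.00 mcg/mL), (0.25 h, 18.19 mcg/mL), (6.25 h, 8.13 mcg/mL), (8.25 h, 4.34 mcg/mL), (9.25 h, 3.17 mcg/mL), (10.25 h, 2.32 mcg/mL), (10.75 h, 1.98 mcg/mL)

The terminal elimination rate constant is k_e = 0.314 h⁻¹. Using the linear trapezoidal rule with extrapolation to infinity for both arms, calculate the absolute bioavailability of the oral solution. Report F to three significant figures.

F = 0.657

Trapezoidal AUC_0→5 (IV):
  [0→3]: (49.13+19.15)/2 × 3 = 102.42
  [3→3.5]: (19.15+16.37)/2 × 0.5 = 8.88
  [3.5→5]: (16.37+10.22)/2 × 1.5 = 19.9425
  Sum = 131.2425 mcg/mL·h
IV tail: 10.22/0.314 = 32.548; AUC_iv,0→∞ = 131.2425 + 32.548 = 163.7905 mcg/mL·h
Trapezoidal AUC_0→10.75 (oral solution):
  [0→0.25]: (0.00+18.19)/2 × 0.25 = 2.27375
  [0.25→6.25]: (18.19+8.13)/2 × 6 = 78.96
  [6.25→8.25]: (8.13+4.34)/2 × 2 = 12.47
  [8.25→9.25]: (4.34+3.17)/2 × 1 = 3.755
  [9.25→10.25]: (3.17+2.32)/2 × 1 = 2.745
  [10.25→10.75]: (2.32+1.98)/2 × 0.5 = 1.075
  Sum = 101.27875 mcg/mL·h
oral solution tail: 1.98/0.314 = 6.306; AUC_ev,0→∞ = 101.27875 + 6.306 = 107.58475 mcg/mL·h
F = (AUC_ev/D_ev)/(AUC_iv/D_iv) = (107.58475/250)/(163.7905/250) = 0.430339/0.655162 = 0.6568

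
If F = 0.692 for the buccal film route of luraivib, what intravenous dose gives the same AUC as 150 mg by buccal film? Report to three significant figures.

D_iv = 104 mg

Systemic exposure from an extravascular dose = F × D_ev, so the equivalent IV dose is F × D_ev.
D_iv = F × D_ev = 0.692 × 150 = 103.8 mg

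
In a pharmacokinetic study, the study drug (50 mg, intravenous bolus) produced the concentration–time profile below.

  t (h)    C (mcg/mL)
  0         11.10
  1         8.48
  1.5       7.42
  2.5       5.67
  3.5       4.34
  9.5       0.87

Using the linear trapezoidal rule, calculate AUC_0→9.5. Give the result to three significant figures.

Trapezoidal AUC_0→9.5:
  [0→1]: (11.10+8.48)/2 × 1 = 9.79
  [1→1.5]: (8.48+7.42)/2 × 0.5 = 3.975
  [1.5→2.5]: (7.42+5.67)/2 × 1 = 6.545
  [2.5→3.5]: (5.67+4.34)/2 × 1 = 5.005
  [3.5→9.5]: (4.34+0.87)/2 × 6 = 15.63
  Sum = 40.945 mcg/mL·h

AUC = 40.9 mcg/mL·h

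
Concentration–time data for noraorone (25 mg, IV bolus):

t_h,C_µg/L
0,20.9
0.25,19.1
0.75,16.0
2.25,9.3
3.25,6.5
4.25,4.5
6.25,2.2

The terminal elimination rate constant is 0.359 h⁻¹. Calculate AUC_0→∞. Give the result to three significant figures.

Trapezoidal AUC_0→6.25:
  [0→0.25]: (20.9+19.1)/2 × 0.25 = 5.0
  [0.25→0.75]: (19.1+16.0)/2 × 0.5 = 8.775
  [0.75→2.25]: (16.0+9.3)/2 × 1.5 = 18.975
  [2.25→3.25]: (9.3+6.5)/2 × 1 = 7.9
  [3.25→4.25]: (6.5+4.5)/2 × 1 = 5.5
  [4.25→6.25]: (4.5+2.2)/2 × 2 = 6.7
  Sum = 52.85 µg/L·h
Extrapolated tail: C_last / k_e = 2.2 / 0.359 = 6.128
AUC_0→∞ = 52.85 + 6.128 = 58.978 µg/L·h

AUC = 59.0 µg/L·h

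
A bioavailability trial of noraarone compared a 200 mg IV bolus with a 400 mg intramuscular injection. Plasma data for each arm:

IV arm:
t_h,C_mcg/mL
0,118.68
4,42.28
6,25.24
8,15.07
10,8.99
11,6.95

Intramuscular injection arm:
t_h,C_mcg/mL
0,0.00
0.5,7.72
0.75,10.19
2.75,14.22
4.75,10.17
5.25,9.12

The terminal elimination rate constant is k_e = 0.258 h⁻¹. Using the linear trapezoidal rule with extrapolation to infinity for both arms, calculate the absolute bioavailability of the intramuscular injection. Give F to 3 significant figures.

F = 0.0953

Trapezoidal AUC_0→11 (IV):
  [0→4]: (118.68+42.28)/2 × 4 = 321.92
  [4→6]: (42.28+25.24)/2 × 2 = 67.52
  [6→8]: (25.24+15.07)/2 × 2 = 40.31
  [8→10]: (15.07+8.99)/2 × 2 = 24.06
  [10→11]: (8.99+6.95)/2 × 1 = 7.97
  Sum = 461.78 mcg/mL·h
IV tail: 6.95/0.258 = 26.938; AUC_iv,0→∞ = 461.78 + 26.938 = 488.718 mcg/mL·h
Trapezoidal AUC_0→5.25 (intramuscular injection):
  [0→0.5]: (0.00+7.72)/2 × 0.5 = 1.93
  [0.5→0.75]: (7.72+10.19)/2 × 0.25 = 2.23875
  [0.75→2.75]: (10.19+14.22)/2 × 2 = 24.41
  [2.75→4.75]: (14.22+10.17)/2 × 2 = 24.39
  [4.75→5.25]: (10.17+9.12)/2 × 0.5 = 4.8225
  Sum = 57.79125 mcg/mL·h
intramuscular injection tail: 9.12/0.258 = 35.349; AUC_ev,0→∞ = 57.79125 + 35.349 = 93.14025 mcg/mL·h
F = (AUC_ev/D_ev)/(AUC_iv/D_iv) = (93.14025/400)/(488.718/200) = 0.232851/2.44359 = 0.0953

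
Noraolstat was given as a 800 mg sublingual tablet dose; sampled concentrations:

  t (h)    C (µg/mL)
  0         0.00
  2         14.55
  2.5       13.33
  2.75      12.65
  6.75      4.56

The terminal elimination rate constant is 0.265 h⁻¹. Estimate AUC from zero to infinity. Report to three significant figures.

AUC = 76.4 µg/mL·h

Trapezoidal AUC_0→6.75:
  [0→2]: (0.00+14.55)/2 × 2 = 14.55
  [2→2.5]: (14.55+13.33)/2 × 0.5 = 6.97
  [2.5→2.75]: (13.33+12.65)/2 × 0.25 = 3.2475
  [2.75→6.75]: (12.65+4.56)/2 × 4 = 34.42
  Sum = 59.1875 µg/mL·h
Extrapolated tail: C_last / k_e = 4.56 / 0.265 = 17.208
AUC_0→∞ = 59.1875 + 17.208 = 76.3955 µg/mL·h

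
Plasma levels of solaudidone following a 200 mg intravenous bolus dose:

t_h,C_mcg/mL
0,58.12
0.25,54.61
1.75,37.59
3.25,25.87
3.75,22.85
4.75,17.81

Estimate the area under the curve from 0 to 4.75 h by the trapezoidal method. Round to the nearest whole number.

AUC = 163 mcg/mL·h

Trapezoidal AUC_0→4.75:
  [0→0.25]: (58.12+54.61)/2 × 0.25 = 14.09125
  [0.25→1.75]: (54.61+37.59)/2 × 1.5 = 69.15
  [1.75→3.25]: (37.59+25.87)/2 × 1.5 = 47.595
  [3.25→3.75]: (25.87+22.85)/2 × 0.5 = 12.18
  [3.75→4.75]: (22.85+17.81)/2 × 1 = 20.33
  Sum = 163.34625 mcg/mL·h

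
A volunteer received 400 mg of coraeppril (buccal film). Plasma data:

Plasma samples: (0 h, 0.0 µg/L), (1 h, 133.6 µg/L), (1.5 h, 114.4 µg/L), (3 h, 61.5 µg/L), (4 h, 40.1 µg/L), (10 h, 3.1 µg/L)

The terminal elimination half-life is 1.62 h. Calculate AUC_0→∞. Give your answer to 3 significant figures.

AUC = 448 µg/L·h

Trapezoidal AUC_0→10:
  [0→1]: (0.0+133.6)/2 × 1 = 66.8
  [1→1.5]: (133.6+114.4)/2 × 0.5 = 62.0
  [1.5→3]: (114.4+61.5)/2 × 1.5 = 131.925
  [3→4]: (61.5+40.1)/2 × 1 = 50.8
  [4→10]: (40.1+3.1)/2 × 6 = 129.6
  Sum = 441.125 µg/L·h
k_e = ln2 / t½ = 0.693147 / 1.62 = 0.4279 h^-1
Extrapolated tail: C_last / k_e = 3.1 / 0.4279 = 7.245
AUC_0→∞ = 441.125 + 7.245 = 448.37 µg/L·h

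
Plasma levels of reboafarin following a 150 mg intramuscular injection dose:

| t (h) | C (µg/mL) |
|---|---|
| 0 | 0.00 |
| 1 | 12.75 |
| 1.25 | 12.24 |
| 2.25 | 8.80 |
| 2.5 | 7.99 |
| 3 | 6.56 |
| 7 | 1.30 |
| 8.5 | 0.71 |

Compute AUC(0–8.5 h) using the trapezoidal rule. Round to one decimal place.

AUC = 43.0 µg/mL·h

Trapezoidal AUC_0→8.5:
  [0→1]: (0.00+12.75)/2 × 1 = 6.375
  [1→1.25]: (12.75+12.24)/2 × 0.25 = 3.12375
  [1.25→2.25]: (12.24+8.80)/2 × 1 = 10.52
  [2.25→2.5]: (8.80+7.99)/2 × 0.25 = 2.09875
  [2.5→3]: (7.99+6.56)/2 × 0.5 = 3.6375
  [3→7]: (6.56+1.30)/2 × 4 = 15.72
  [7→8.5]: (1.30+0.71)/2 × 1.5 = 1.5075
  Sum = 42.9825 µg/mL·h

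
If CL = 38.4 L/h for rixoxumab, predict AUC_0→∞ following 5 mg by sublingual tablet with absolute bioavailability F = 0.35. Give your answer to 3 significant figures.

AUC = 0.0456 mg/L·h

AUC_0→∞ = F × Dose / CL
        = 0.35 × 5 / 38.4 = 0.0455729 mg/L·h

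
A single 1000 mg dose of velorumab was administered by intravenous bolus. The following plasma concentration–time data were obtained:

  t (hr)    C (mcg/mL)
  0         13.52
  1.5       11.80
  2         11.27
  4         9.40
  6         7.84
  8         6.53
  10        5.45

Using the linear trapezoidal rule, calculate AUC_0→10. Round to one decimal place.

AUC = 89.0 mcg/mL·hr

Trapezoidal AUC_0→10:
  [0→1.5]: (13.52+11.80)/2 × 1.5 = 18.99
  [1.5→2]: (11.80+11.27)/2 × 0.5 = 5.7675
  [2→4]: (11.27+9.40)/2 × 2 = 20.67
  [4→6]: (9.40+7.84)/2 × 2 = 17.24
  [6→8]: (7.84+6.53)/2 × 2 = 14.37
  [8→10]: (6.53+5.45)/2 × 2 = 11.98
  Sum = 89.0175 mcg/mL·hr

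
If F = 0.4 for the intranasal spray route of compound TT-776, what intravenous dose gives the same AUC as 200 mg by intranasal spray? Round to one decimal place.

Systemic exposure from an extravascular dose = F × D_ev, so the equivalent IV dose is F × D_ev.
D_iv = F × D_ev = 0.4 × 200 = 80 mg

D_iv = 80.0 mg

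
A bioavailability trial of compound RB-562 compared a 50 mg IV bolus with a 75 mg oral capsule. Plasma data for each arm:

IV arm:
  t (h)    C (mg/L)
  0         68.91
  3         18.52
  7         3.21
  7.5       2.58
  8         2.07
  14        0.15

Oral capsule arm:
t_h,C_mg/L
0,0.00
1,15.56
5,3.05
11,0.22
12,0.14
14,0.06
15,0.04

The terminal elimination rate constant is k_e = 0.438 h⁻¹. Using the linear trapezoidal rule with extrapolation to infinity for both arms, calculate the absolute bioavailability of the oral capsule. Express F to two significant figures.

Trapezoidal AUC_0→14 (IV):
  [0→3]: (68.91+18.52)/2 × 3 = 131.145
  [3→7]: (18.52+3.21)/2 × 4 = 43.46
  [7→7.5]: (3.21+2.58)/2 × 0.5 = 1.4475
  [7.5→8]: (2.58+2.07)/2 × 0.5 = 1.1625
  [8→14]: (2.07+0.15)/2 × 6 = 6.66
  Sum = 183.875 mg/L·h
IV tail: 0.15/0.438 = 0.342; AUC_iv,0→∞ = 183.875 + 0.342 = 184.217 mg/L·h
Trapezoidal AUC_0→15 (oral capsule):
  [0→1]: (0.00+15.56)/2 × 1 = 7.78
  [1→5]: (15.56+3.05)/2 × 4 = 37.22
  [5→11]: (3.05+0.22)/2 × 6 = 9.81
  [11→12]: (0.22+0.14)/2 × 1 = 0.18
  [12→14]: (0.14+0.06)/2 × 2 = 0.2
  [14→15]: (0.06+0.04)/2 × 1 = 0.05
  Sum = 55.24 mg/L·h
oral capsule tail: 0.04/0.438 = 0.091; AUC_ev,0→∞ = 55.24 + 0.091 = 55.331 mg/L·h
F = (AUC_ev/D_ev)/(AUC_iv/D_iv) = (55.331/75)/(184.217/50) = 0.737747/3.68434 = 0.2002

F = 0.20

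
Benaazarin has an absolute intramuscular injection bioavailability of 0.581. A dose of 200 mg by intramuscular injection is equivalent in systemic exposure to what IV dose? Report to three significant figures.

Systemic exposure from an extravascular dose = F × D_ev, so the equivalent IV dose is F × D_ev.
D_iv = F × D_ev = 0.581 × 200 = 116.2 mg

D_iv = 116 mg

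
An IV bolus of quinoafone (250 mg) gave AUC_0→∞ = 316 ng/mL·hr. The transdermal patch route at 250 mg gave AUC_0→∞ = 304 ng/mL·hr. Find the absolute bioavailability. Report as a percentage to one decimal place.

F = (AUC_ev / D_ev) / (AUC_iv / D_iv)
  = (304/250) / (316/250)
  = 1.216 / 1.264 = 0.9620
  = 96.20%

F = 96.2%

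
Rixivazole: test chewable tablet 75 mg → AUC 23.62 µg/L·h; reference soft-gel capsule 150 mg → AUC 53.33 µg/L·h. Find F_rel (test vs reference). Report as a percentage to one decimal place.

F_rel = 88.6%

F_rel = (AUC_test/D_test) / (AUC_ref/D_ref)
      = (23.62/75) / (53.33/150)
      = 0.314933 / 0.355533 = 0.8858 = 88.58%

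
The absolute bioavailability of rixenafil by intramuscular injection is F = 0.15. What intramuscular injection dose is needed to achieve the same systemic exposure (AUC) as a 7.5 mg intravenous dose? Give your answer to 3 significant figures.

D_intramuscular = 50.0 mg

For equal systemic exposure: F × D_ev = D_iv
D_ev = D_iv / F = 7.5 / 0.15 = 50 mg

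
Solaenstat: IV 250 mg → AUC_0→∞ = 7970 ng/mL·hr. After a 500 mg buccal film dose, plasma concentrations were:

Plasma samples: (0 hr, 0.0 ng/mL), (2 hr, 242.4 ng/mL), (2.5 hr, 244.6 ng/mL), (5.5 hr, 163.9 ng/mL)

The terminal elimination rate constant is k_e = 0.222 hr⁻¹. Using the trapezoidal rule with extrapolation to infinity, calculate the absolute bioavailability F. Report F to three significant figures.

F = 0.108

Trapezoidal AUC_0→5.5 (buccal film):
  [0→2]: (0.0+242.4)/2 × 2 = 242.4
  [2→2.5]: (242.4+244.6)/2 × 0.5 = 121.75
  [2.5→5.5]: (244.6+163.9)/2 × 3 = 612.75
  Sum = 976.9 ng/mL·hr
Tail: C_last/k_e = 163.9/0.222 = 738.288
AUC_0→∞ (buccal film) = 976.9 + 738.288 = 1715.188 ng/mL·hr
F = (AUC_ev/D_ev)/(AUC_iv/D_iv) = (1715.188/500)/(7970/250) = 3.430376/31.88 = 0.1076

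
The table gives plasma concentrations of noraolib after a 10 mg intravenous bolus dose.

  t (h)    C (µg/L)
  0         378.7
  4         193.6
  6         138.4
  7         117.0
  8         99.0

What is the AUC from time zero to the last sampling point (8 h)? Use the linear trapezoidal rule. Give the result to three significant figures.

Trapezoidal AUC_0→8:
  [0→4]: (378.7+193.6)/2 × 4 = 1144.6
  [4→6]: (193.6+138.4)/2 × 2 = 332.0
  [6→7]: (138.4+117.0)/2 × 1 = 127.7
  [7→8]: (117.0+99.0)/2 × 1 = 108.0
  Sum = 1712.3 µg/L·h

AUC = 1710 µg/L·h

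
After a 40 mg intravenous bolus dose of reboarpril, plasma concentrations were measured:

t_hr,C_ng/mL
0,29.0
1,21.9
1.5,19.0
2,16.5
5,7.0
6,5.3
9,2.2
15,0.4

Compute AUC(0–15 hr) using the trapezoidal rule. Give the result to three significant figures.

Trapezoidal AUC_0→15:
  [0→1]: (29.0+21.9)/2 × 1 = 25.45
  [1→1.5]: (21.9+19.0)/2 × 0.5 = 10.225
  [1.5→2]: (19.0+16.5)/2 × 0.5 = 8.875
  [2→5]: (16.5+7.0)/2 × 3 = 35.25
  [5→6]: (7.0+5.3)/2 × 1 = 6.15
  [6→9]: (5.3+2.2)/2 × 3 = 11.25
  [9→15]: (2.2+0.4)/2 × 6 = 7.8
  Sum = 105.0 ng/mL·hr

AUC = 105 ng/mL·hr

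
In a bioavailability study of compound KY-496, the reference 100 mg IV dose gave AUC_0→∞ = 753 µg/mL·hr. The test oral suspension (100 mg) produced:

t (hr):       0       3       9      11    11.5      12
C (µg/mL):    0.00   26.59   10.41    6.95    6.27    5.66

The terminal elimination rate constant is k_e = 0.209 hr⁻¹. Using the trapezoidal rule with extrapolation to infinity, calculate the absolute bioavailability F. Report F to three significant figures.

F = 0.268

Trapezoidal AUC_0→12 (oral suspension):
  [0→3]: (0.00+26.59)/2 × 3 = 39.885
  [3→9]: (26.59+10.41)/2 × 6 = 111.0
  [9→11]: (10.41+6.95)/2 × 2 = 17.36
  [11→11.5]: (6.95+6.27)/2 × 0.5 = 3.305
  [11.5→12]: (6.27+5.66)/2 × 0.5 = 2.9825
  Sum = 174.5325 µg/mL·hr
Tail: C_last/k_e = 5.66/0.209 = 27.081
AUC_0→∞ (oral suspension) = 174.5325 + 27.081 = 201.6135 µg/mL·hr
F = (AUC_ev/D_ev)/(AUC_iv/D_iv) = (201.6135/100)/(753/100) = 2.016135/7.53 = 0.2677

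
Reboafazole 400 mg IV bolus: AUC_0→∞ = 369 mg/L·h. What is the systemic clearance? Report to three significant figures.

CL = Dose_iv / AUC_0→∞
   = 400 / 369 = 1.08401 L/h

CL = 1.08 L/h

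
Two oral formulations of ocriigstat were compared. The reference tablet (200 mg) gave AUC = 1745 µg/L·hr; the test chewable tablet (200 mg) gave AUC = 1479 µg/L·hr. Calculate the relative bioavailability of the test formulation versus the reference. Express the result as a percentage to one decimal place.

F_rel = (AUC_test/D_test) / (AUC_ref/D_ref)
      = (1479/200) / (1745/200)
      = 7.395 / 8.725 = 0.8476 = 84.76%

F_rel = 84.8%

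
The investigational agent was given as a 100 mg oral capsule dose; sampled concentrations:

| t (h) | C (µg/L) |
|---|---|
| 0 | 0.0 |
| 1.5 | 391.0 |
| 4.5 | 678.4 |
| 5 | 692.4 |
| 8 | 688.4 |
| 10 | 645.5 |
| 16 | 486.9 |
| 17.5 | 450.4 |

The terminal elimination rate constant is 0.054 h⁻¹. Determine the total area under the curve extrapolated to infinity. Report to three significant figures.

Trapezoidal AUC_0→17.5:
  [0→1.5]: (0.0+391.0)/2 × 1.5 = 293.25
  [1.5→4.5]: (391.0+678.4)/2 × 3 = 1604.1
  [4.5→5]: (678.4+692.4)/2 × 0.5 = 342.7
  [5→8]: (692.4+688.4)/2 × 3 = 2071.2
  [8→10]: (688.4+645.5)/2 × 2 = 1333.9
  [10→16]: (645.5+486.9)/2 × 6 = 3397.2
  [16→17.5]: (486.9+450.4)/2 × 1.5 = 702.975
  Sum = 9745.325 µg/L·h
Extrapolated tail: C_last / k_e = 450.4 / 0.054 = 8340.741
AUC_0→∞ = 9745.325 + 8340.741 = 18086.066 µg/L·h

AUC = 18100 µg/L·h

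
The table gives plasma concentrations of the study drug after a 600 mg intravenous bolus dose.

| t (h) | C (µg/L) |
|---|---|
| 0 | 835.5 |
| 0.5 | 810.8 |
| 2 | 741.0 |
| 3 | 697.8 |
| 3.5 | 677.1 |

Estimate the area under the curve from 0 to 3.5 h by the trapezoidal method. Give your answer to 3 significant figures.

AUC = 2640 µg/L·h

Trapezoidal AUC_0→3.5:
  [0→0.5]: (835.5+810.8)/2 × 0.5 = 411.575
  [0.5→2]: (810.8+741.0)/2 × 1.5 = 1163.85
  [2→3]: (741.0+697.8)/2 × 1 = 719.4
  [3→3.5]: (697.8+677.1)/2 × 0.5 = 343.725
  Sum = 2638.55 µg/L·h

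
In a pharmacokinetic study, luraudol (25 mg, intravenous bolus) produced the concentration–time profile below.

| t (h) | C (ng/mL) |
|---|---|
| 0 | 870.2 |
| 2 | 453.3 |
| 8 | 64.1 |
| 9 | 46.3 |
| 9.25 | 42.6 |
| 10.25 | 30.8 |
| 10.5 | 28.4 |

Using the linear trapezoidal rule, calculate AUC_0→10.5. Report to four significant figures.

AUC = 2986 ng/mL·h

Trapezoidal AUC_0→10.5:
  [0→2]: (870.2+453.3)/2 × 2 = 1323.5
  [2→8]: (453.3+64.1)/2 × 6 = 1552.2
  [8→9]: (64.1+46.3)/2 × 1 = 55.2
  [9→9.25]: (46.3+42.6)/2 × 0.25 = 11.1125
  [9.25→10.25]: (42.6+30.8)/2 × 1 = 36.7
  [10.25→10.5]: (30.8+28.4)/2 × 0.25 = 7.4
  Sum = 2986.1125 ng/mL·h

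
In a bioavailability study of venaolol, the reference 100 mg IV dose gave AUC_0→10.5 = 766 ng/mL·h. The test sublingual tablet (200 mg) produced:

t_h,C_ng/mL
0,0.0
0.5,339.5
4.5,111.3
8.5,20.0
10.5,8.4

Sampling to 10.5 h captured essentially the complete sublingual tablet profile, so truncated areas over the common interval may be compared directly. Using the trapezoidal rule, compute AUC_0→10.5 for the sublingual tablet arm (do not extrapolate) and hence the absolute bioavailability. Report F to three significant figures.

Trapezoidal AUC_0→10.5 (sublingual tablet):
  [0→0.5]: (0.0+339.5)/2 × 0.5 = 84.875
  [0.5→4.5]: (339.5+111.3)/2 × 4 = 901.6
  [4.5→8.5]: (111.3+20.0)/2 × 4 = 262.6
  [8.5→10.5]: (20.0+8.4)/2 × 2 = 28.4
  Sum = 1277.475 ng/mL·h
F = (AUC_ev/D_ev)/(AUC_iv/D_iv) = (1277.475/200)/(766/100) = 6.387375/7.66 = 0.8339

F = 0.834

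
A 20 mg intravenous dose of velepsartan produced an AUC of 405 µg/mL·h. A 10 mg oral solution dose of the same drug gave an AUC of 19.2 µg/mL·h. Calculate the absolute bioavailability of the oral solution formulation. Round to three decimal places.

F = (AUC_ev / D_ev) / (AUC_iv / D_iv)
  = (19.2/10) / (405/20)
  = 1.92 / 20.25 = 0.0948

F = 0.095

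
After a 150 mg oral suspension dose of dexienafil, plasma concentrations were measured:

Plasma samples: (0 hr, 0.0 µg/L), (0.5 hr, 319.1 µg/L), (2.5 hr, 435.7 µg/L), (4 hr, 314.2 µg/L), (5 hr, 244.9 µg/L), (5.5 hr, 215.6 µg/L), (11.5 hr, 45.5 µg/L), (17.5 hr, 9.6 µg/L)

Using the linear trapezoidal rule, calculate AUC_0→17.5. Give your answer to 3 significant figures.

Trapezoidal AUC_0→17.5:
  [0→0.5]: (0.0+319.1)/2 × 0.5 = 79.775
  [0.5→2.5]: (319.1+435.7)/2 × 2 = 754.8
  [2.5→4]: (435.7+314.2)/2 × 1.5 = 562.425
  [4→5]: (314.2+244.9)/2 × 1 = 279.55
  [5→5.5]: (244.9+215.6)/2 × 0.5 = 115.125
  [5.5→11.5]: (215.6+45.5)/2 × 6 = 783.3
  [11.5→17.5]: (45.5+9.6)/2 × 6 = 165.3
  Sum = 2740.275 µg/L·hr

AUC = 2740 µg/L·hr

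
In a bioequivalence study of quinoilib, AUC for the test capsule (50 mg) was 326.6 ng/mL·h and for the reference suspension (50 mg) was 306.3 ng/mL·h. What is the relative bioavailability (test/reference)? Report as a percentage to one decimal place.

F_rel = 106.6%

F_rel = (AUC_test/D_test) / (AUC_ref/D_ref)
      = (326.6/50) / (306.3/50)
      = 6.532 / 6.126 = 1.0663 = 106.63%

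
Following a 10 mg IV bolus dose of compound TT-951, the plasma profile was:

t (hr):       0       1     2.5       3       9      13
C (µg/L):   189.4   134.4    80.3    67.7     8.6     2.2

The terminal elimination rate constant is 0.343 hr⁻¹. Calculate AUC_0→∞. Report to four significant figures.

AUC = 616.8 µg/L·hr

Trapezoidal AUC_0→13:
  [0→1]: (189.4+134.4)/2 × 1 = 161.9
  [1→2.5]: (134.4+80.3)/2 × 1.5 = 161.025
  [2.5→3]: (80.3+67.7)/2 × 0.5 = 37.0
  [3→9]: (67.7+8.6)/2 × 6 = 228.9
  [9→13]: (8.6+2.2)/2 × 4 = 21.6
  Sum = 610.425 µg/L·hr
Extrapolated tail: C_last / k_e = 2.2 / 0.343 = 6.414
AUC_0→∞ = 610.425 + 6.414 = 616.839 µg/L·hr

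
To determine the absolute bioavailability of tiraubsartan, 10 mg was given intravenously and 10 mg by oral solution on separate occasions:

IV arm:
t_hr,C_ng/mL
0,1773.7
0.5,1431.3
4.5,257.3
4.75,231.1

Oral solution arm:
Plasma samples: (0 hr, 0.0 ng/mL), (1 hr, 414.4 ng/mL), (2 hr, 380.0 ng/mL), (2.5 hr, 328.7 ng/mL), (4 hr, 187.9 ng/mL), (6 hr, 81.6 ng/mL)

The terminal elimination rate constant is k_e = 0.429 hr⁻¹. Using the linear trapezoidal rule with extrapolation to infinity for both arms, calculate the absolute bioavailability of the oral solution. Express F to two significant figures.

F = 0.34

Trapezoidal AUC_0→4.75 (IV):
  [0→0.5]: (1773.7+1431.3)/2 × 0.5 = 801.25
  [0.5→4.5]: (1431.3+257.3)/2 × 4 = 3377.2
  [4.5→4.75]: (257.3+231.1)/2 × 0.25 = 61.05
  Sum = 4239.5 ng/mL·hr
IV tail: 231.1/0.429 = 538.695; AUC_iv,0→∞ = 4239.5 + 538.695 = 4778.195 ng/mL·hr
Trapezoidal AUC_0→6 (oral solution):
  [0→1]: (0.0+414.4)/2 × 1 = 207.2
  [1→2]: (414.4+380.0)/2 × 1 = 397.2
  [2→2.5]: (380.0+328.7)/2 × 0.5 = 177.175
  [2.5→4]: (328.7+187.9)/2 × 1.5 = 387.45
  [4→6]: (187.9+81.6)/2 × 2 = 269.5
  Sum = 1438.525 ng/mL·hr
oral solution tail: 81.6/0.429 = 190.210; AUC_ev,0→∞ = 1438.525 + 190.210 = 1628.735 ng/mL·hr
F = (AUC_ev/D_ev)/(AUC_iv/D_iv) = (1628.735/10)/(4778.195/10) = 162.8735/477.8195 = 0.3409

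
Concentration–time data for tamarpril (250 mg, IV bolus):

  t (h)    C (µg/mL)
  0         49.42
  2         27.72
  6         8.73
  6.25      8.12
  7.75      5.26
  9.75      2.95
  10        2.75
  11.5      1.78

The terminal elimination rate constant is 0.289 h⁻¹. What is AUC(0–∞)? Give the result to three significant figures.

Trapezoidal AUC_0→11.5:
  [0→2]: (49.42+27.72)/2 × 2 = 77.14
  [2→6]: (27.72+8.73)/2 × 4 = 72.9
  [6→6.25]: (8.73+8.12)/2 × 0.25 = 2.10625
  [6.25→7.75]: (8.12+5.26)/2 × 1.5 = 10.035
  [7.75→9.75]: (5.26+2.95)/2 × 2 = 8.21
  [9.75→10]: (2.95+2.75)/2 × 0.25 = 0.7125
  [10→11.5]: (2.75+1.78)/2 × 1.5 = 3.3975
  Sum = 174.50125 µg/mL·h
Extrapolated tail: C_last / k_e = 1.78 / 0.289 = 6.159
AUC_0→∞ = 174.50125 + 6.159 = 180.66025 µg/mL·h

AUC = 181 µg/mL·h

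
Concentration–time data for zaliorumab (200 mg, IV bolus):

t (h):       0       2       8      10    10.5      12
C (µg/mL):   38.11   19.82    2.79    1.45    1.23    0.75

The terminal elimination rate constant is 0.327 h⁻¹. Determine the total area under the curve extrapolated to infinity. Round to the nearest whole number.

AUC = 134 µg/mL·h

Trapezoidal AUC_0→12:
  [0→2]: (38.11+19.82)/2 × 2 = 57.93
  [2→8]: (19.82+2.79)/2 × 6 = 67.83
  [8→10]: (2.79+1.45)/2 × 2 = 4.24
  [10→10.5]: (1.45+1.23)/2 × 0.5 = 0.67
  [10.5→12]: (1.23+0.75)/2 × 1.5 = 1.485
  Sum = 132.155 µg/mL·h
Extrapolated tail: C_last / k_e = 0.75 / 0.327 = 2.294
AUC_0→∞ = 132.155 + 2.294 = 134.449 µg/mL·h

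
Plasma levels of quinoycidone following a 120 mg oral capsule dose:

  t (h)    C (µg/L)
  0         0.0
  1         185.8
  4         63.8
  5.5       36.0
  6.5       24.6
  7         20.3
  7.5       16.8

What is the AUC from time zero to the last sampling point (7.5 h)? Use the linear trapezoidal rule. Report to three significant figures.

AUC = 593 µg/L·h

Trapezoidal AUC_0→7.5:
  [0→1]: (0.0+185.8)/2 × 1 = 92.9
  [1→4]: (185.8+63.8)/2 × 3 = 374.4
  [4→5.5]: (63.8+36.0)/2 × 1.5 = 74.85
  [5.5→6.5]: (36.0+24.6)/2 × 1 = 30.3
  [6.5→7]: (24.6+20.3)/2 × 0.5 = 11.225
  [7→7.5]: (20.3+16.8)/2 × 0.5 = 9.275
  Sum = 592.95 µg/L·h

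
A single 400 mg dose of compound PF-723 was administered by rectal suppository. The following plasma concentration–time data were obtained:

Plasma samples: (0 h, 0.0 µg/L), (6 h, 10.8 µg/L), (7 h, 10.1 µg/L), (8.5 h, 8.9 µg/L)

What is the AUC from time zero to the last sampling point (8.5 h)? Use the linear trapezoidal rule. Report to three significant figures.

AUC = 57.1 µg/L·h

Trapezoidal AUC_0→8.5:
  [0→6]: (0.0+10.8)/2 × 6 = 32.4
  [6→7]: (10.8+10.1)/2 × 1 = 10.45
  [7→8.5]: (10.1+8.9)/2 × 1.5 = 14.25
  Sum = 57.1 µg/L·h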